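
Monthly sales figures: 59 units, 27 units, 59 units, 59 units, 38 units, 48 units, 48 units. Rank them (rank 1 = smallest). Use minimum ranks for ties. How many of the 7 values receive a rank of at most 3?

Sorted (ascending): 27, 38, 48, 48, 59, 59, 59
The 2 values of 48 occupy positions 3–4 → each gets rank 3.
The 3 values of 59 occupy positions 5–7 → each gets rank 5.
Ranks ≤ 3: {1, 2, 3, 3} → 4 values.

4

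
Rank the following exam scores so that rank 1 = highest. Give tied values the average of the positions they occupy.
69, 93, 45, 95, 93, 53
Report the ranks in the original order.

Sorted (descending): 95, 93, 93, 69, 53, 45
The 2 values of 93 occupy positions 2–3 → average rank (2+3)/2 = 2.5.

4, 2.5, 6, 1, 2.5, 5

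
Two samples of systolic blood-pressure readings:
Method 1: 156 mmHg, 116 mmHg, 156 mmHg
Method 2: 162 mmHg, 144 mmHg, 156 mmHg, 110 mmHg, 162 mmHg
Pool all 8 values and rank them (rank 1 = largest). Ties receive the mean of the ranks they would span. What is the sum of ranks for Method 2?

Sorted (descending): 162, 162, 156, 156, 156, 144, 116, 110
The 2 values of 162 occupy positions 1–2 → average rank (1+2)/2 = 1.5.
The 3 values of 156 occupy positions 3–5 → average rank 4.
Method 2 values → pooled ranks: 162→1.5, 144→6, 156→4, 110→8, 162→1.5
Rank sum = 1.5 + 6 + 4 + 8 + 1.5 = 21

21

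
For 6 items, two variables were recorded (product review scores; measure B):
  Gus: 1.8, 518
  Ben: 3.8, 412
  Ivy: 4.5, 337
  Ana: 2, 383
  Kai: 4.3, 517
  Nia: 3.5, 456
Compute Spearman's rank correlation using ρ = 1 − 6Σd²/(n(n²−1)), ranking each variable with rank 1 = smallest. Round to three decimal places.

Ranks of variable 1: 1, 4, 6, 2, 5, 3
Ranks of variable 2: 6, 3, 1, 2, 5, 4
d = r₁ − r₂: -5, 1, 5, 0, 0, -1
d²: 25, 1, 25, 0, 0, 1; Σd² = 52
ρ = 1 − 6·52/(6·35) = 1 − 312/210 = -0.486

-0.486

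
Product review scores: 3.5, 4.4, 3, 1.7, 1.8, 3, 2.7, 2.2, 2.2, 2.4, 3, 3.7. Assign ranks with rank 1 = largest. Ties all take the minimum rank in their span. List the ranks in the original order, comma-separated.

Sorted (descending): 4.4, 3.7, 3.5, 3, 3, 3, 2.7, 2.4, 2.2, 2.2, 1.8, 1.7
The 3 values of 3 occupy positions 4–6 → each gets rank 4.
The 2 values of 2.2 occupy positions 9–10 → each gets rank 9.

3, 1, 4, 12, 11, 4, 7, 9, 9, 8, 4, 2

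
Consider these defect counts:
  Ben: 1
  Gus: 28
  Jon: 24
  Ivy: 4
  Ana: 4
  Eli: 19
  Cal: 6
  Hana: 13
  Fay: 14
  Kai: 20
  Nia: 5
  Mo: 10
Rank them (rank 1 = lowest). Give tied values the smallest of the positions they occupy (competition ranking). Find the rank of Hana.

Sorted (ascending): 1, 4, 4, 5, 6, 10, 13, 14, 19, 20, 24, 28
The 2 values of 4 occupy positions 2–3 → each gets rank 2.
Hana has value 13 → rank 7.

7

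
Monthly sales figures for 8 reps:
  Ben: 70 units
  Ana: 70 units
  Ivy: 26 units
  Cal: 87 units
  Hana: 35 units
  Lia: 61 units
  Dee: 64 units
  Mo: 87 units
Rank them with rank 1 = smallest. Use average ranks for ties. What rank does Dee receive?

Sorted (ascending): 26, 35, 61, 64, 70, 70, 87, 87
The 2 values of 70 occupy positions 5–6 → average rank (5+6)/2 = 5.5.
The 2 values of 87 occupy positions 7–8 → average rank (7+8)/2 = 7.5.
Dee has value 64 units → rank 4.

4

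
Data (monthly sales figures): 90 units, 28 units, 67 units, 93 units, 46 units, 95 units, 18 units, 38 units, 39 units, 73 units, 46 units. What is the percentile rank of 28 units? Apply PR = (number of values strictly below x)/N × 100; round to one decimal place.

N = 11.
Strictly below 28: 1. Equal to 28: 1.
PR = 1/11 × 100 = 9.1

9.1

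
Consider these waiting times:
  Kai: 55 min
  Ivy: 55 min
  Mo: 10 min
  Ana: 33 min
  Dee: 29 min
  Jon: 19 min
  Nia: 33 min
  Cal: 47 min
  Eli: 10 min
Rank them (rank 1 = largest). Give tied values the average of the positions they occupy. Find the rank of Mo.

8.5

Sorted (descending): 55, 55, 47, 33, 33, 29, 19, 10, 10
The 2 values of 55 occupy positions 1–2 → average rank (1+2)/2 = 1.5.
The 2 values of 33 occupy positions 4–5 → average rank (4+5)/2 = 4.5.
The 2 values of 10 occupy positions 8–9 → average rank (8+9)/2 = 8.5.
Mo has value 10 min → rank 8.5.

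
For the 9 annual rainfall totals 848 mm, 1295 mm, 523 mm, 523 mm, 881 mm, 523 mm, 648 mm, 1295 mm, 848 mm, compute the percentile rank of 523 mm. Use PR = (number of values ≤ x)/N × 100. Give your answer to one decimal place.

N = 9.
Strictly below 523: 0. Equal to 523: 3.
PR = 3/9 × 100 = 33.3

33.3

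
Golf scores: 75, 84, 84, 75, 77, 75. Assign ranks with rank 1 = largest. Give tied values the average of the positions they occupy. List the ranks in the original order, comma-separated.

5, 1.5, 1.5, 5, 3, 5

Sorted (descending): 84, 84, 77, 75, 75, 75
The 2 values of 84 occupy positions 1–2 → average rank (1+2)/2 = 1.5.
The 3 values of 75 occupy positions 4–6 → average rank 5.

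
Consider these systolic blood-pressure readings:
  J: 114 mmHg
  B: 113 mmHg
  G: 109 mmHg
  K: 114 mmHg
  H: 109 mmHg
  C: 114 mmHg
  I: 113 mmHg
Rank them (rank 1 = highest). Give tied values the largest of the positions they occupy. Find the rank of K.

Sorted (descending): 114, 114, 114, 113, 113, 109, 109
The 3 values of 114 occupy positions 1–3 → each gets rank 3.
The 2 values of 113 occupy positions 4–5 → each gets rank 5.
The 2 values of 109 occupy positions 6–7 → each gets rank 7.
K has value 114 mmHg → rank 3.

3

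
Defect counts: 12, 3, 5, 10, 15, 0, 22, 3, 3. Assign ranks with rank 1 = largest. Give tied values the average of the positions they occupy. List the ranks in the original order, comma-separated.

Sorted (descending): 22, 15, 12, 10, 5, 3, 3, 3, 0
The 3 values of 3 occupy positions 6–8 → average rank 7.

3, 7, 5, 4, 2, 9, 1, 7, 7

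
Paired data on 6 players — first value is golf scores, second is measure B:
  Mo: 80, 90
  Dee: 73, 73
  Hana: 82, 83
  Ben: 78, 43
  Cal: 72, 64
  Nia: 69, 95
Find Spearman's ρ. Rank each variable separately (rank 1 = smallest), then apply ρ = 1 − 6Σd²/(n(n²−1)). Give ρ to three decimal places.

Ranks of variable 1: 5, 3, 6, 4, 2, 1
Ranks of variable 2: 5, 3, 4, 1, 2, 6
d = r₁ − r₂: 0, 0, 2, 3, 0, -5
d²: 0, 0, 4, 9, 0, 25; Σd² = 38
ρ = 1 − 6·38/(6·35) = 1 − 228/210 = -0.086

-0.086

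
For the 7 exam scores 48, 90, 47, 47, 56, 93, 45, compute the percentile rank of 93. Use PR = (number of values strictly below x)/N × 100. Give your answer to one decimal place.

85.7

N = 7.
Strictly below 93: 6. Equal to 93: 1.
PR = 6/7 × 100 = 85.7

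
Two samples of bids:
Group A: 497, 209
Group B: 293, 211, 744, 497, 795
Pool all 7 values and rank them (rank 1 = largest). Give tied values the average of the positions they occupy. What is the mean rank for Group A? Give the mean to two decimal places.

Sorted (descending): 795, 744, 497, 497, 293, 211, 209
The 2 values of 497 occupy positions 3–4 → average rank (3+4)/2 = 3.5.
Group A values → pooled ranks: 497→3.5, 209→7
Mean rank = (3.5 + 7) / 2 = 5.25

5.25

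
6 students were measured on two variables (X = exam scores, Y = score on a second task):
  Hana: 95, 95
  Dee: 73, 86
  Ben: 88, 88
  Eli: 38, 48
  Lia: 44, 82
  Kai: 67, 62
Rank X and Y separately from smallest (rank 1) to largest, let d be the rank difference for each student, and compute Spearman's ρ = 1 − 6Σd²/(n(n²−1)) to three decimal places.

0.943

Ranks of variable 1: 6, 4, 5, 1, 2, 3
Ranks of variable 2: 6, 4, 5, 1, 3, 2
d = r₁ − r₂: 0, 0, 0, 0, -1, 1
d²: 0, 0, 0, 0, 1, 1; Σd² = 2
ρ = 1 − 6·2/(6·35) = 1 − 12/210 = 0.943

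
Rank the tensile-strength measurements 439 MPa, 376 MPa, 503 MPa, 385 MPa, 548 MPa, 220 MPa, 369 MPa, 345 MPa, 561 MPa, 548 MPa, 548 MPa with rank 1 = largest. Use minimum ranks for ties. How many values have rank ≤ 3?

4

Sorted (descending): 561, 548, 548, 548, 503, 439, 385, 376, 369, 345, 220
The 3 values of 548 occupy positions 2–4 → each gets rank 2.
Ranks ≤ 3: {1, 2, 2, 2} → 4 values.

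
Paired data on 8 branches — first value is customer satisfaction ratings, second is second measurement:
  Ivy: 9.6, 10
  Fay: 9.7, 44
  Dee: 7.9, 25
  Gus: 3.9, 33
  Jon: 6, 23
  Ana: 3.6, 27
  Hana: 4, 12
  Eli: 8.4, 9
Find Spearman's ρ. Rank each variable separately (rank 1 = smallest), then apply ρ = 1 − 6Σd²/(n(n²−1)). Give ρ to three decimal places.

-0.190

Ranks of variable 1: 7, 8, 5, 2, 4, 1, 3, 6
Ranks of variable 2: 2, 8, 5, 7, 4, 6, 3, 1
d = r₁ − r₂: 5, 0, 0, -5, 0, -5, 0, 5
d²: 25, 0, 0, 25, 0, 25, 0, 25; Σd² = 100
ρ = 1 − 6·100/(8·63) = 1 − 600/504 = -0.190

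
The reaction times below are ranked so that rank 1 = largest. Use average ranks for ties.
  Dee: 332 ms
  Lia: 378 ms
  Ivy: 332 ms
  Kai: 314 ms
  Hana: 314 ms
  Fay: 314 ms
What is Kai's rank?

Sorted (descending): 378, 332, 332, 314, 314, 314
The 2 values of 332 occupy positions 2–3 → average rank (2+3)/2 = 2.5.
The 3 values of 314 occupy positions 4–6 → average rank 5.
Kai has value 314 ms → rank 5.

5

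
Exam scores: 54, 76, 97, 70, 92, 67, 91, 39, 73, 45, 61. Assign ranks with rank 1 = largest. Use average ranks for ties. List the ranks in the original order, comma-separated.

9, 4, 1, 6, 2, 7, 3, 11, 5, 10, 8

Sorted (descending): 97, 92, 91, 76, 73, 70, 67, 61, 54, 45, 39
No ties — each value takes its position as its rank.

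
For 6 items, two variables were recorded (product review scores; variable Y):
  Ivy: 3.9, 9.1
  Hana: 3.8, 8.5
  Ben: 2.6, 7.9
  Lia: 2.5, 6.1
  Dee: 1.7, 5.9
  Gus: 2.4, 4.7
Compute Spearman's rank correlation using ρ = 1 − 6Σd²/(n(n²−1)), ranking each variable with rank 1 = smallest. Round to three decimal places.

Ranks of variable 1: 6, 5, 4, 3, 1, 2
Ranks of variable 2: 6, 5, 4, 3, 2, 1
d = r₁ − r₂: 0, 0, 0, 0, -1, 1
d²: 0, 0, 0, 0, 1, 1; Σd² = 2
ρ = 1 − 6·2/(6·35) = 1 − 12/210 = 0.943

0.943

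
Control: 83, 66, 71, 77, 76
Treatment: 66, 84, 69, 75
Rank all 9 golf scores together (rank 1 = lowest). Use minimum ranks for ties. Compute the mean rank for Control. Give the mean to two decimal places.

5.20

Sorted (ascending): 66, 66, 69, 71, 75, 76, 77, 83, 84
The 2 values of 66 occupy positions 1–2 → each gets rank 1.
Control values → pooled ranks: 83→8, 66→1, 71→4, 77→7, 76→6
Mean rank = (8 + 1 + 4 + 7 + 6) / 5 = 5.20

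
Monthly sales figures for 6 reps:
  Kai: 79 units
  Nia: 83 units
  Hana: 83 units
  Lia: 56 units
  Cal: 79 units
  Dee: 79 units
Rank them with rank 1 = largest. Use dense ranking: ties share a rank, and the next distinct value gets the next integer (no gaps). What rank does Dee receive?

2

Sorted (descending): 83, 83, 79, 79, 79, 56
The 2 values of 83 share dense rank 1.
The 3 values of 79 share dense rank 2.
Remaining distinct values take the next consecutive integers.
Dee has value 79 units → rank 2.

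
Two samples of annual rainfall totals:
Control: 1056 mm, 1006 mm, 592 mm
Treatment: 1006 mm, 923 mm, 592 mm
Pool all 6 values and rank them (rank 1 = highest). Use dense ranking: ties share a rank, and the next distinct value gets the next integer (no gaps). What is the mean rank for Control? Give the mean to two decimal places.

2.33

Sorted (descending): 1056, 1006, 1006, 923, 592, 592
The 2 values of 1006 share dense rank 2.
The 2 values of 592 share dense rank 4.
Remaining distinct values take the next consecutive integers.
Control values → pooled ranks: 1056→1, 1006→2, 592→4
Mean rank = (1 + 2 + 4) / 3 = 2.33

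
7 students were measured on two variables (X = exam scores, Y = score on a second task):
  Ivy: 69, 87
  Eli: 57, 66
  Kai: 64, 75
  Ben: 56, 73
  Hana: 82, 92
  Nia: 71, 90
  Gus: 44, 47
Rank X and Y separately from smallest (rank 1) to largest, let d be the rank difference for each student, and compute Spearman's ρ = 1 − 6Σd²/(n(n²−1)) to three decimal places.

0.964

Ranks of variable 1: 5, 3, 4, 2, 7, 6, 1
Ranks of variable 2: 5, 2, 4, 3, 7, 6, 1
d = r₁ − r₂: 0, 1, 0, -1, 0, 0, 0
d²: 0, 1, 0, 1, 0, 0, 0; Σd² = 2
ρ = 1 − 6·2/(7·48) = 1 − 12/336 = 0.964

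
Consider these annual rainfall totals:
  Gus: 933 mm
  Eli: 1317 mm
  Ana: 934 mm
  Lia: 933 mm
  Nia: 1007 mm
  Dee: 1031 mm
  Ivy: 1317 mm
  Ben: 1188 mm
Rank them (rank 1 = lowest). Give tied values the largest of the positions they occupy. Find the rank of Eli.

Sorted (ascending): 933, 933, 934, 1007, 1031, 1188, 1317, 1317
The 2 values of 933 occupy positions 1–2 → each gets rank 2.
The 2 values of 1317 occupy positions 7–8 → each gets rank 8.
Eli has value 1317 mm → rank 8.

8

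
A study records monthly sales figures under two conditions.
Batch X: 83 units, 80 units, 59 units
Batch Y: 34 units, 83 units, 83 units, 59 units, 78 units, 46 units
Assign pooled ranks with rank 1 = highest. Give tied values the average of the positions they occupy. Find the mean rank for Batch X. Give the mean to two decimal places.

4.17

Sorted (descending): 83, 83, 83, 80, 78, 59, 59, 46, 34
The 3 values of 83 occupy positions 1–3 → average rank 2.
The 2 values of 59 occupy positions 6–7 → average rank (6+7)/2 = 6.5.
Batch X values → pooled ranks: 83→2, 80→4, 59→6.5
Mean rank = (2 + 4 + 6.5) / 3 = 4.17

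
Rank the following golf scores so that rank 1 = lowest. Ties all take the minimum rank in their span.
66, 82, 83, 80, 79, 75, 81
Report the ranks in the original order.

1, 6, 7, 4, 3, 2, 5

Sorted (ascending): 66, 75, 79, 80, 81, 82, 83
No ties — each value takes its position as its rank.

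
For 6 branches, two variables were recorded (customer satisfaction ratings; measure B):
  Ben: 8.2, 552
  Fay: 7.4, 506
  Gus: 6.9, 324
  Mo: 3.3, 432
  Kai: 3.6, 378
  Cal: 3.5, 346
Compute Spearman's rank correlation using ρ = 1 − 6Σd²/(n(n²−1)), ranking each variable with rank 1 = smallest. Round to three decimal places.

0.486

Ranks of variable 1: 6, 5, 4, 1, 3, 2
Ranks of variable 2: 6, 5, 1, 4, 3, 2
d = r₁ − r₂: 0, 0, 3, -3, 0, 0
d²: 0, 0, 9, 9, 0, 0; Σd² = 18
ρ = 1 − 6·18/(6·35) = 1 − 108/210 = 0.486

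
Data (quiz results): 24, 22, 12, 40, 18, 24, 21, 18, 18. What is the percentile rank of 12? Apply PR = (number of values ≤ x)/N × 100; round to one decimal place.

11.1

N = 9.
Strictly below 12: 0. Equal to 12: 1.
PR = 1/9 × 100 = 11.1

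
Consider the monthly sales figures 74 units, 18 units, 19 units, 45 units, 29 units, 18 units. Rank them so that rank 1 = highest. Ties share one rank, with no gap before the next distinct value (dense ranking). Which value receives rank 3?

Sorted (descending): 74, 45, 29, 19, 18, 18
The 2 values of 18 share dense rank 5.
Remaining distinct values take the next consecutive integers.
Rank 3 → value 29.

29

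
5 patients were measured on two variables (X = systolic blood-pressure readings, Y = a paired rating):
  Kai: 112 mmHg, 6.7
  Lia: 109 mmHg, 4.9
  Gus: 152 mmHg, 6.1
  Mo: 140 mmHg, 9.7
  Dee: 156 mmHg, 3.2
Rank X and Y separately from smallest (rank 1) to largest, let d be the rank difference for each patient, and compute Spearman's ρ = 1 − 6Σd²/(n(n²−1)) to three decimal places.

-0.300

Ranks of variable 1: 2, 1, 4, 3, 5
Ranks of variable 2: 4, 2, 3, 5, 1
d = r₁ − r₂: -2, -1, 1, -2, 4
d²: 4, 1, 1, 4, 16; Σd² = 26
ρ = 1 − 6·26/(5·24) = 1 − 156/120 = -0.300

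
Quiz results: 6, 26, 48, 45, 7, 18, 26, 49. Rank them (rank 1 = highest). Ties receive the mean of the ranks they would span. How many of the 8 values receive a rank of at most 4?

Sorted (descending): 49, 48, 45, 26, 26, 18, 7, 6
The 2 values of 26 occupy positions 4–5 → average rank (4+5)/2 = 4.5.
Ranks ≤ 4: {1, 2, 3} → 3 values.

3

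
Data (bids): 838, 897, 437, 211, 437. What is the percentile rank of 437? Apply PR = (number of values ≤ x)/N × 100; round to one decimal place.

N = 5.
Strictly below 437: 1. Equal to 437: 2.
PR = 3/5 × 100 = 60.0

60.0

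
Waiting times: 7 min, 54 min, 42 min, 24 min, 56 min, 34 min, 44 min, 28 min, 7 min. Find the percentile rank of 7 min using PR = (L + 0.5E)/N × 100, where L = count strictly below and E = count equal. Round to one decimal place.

N = 9.
Strictly below 7: 0. Equal to 7: 2.
PR = (0 + 0.5·2)/9 × 100 = 11.1

11.1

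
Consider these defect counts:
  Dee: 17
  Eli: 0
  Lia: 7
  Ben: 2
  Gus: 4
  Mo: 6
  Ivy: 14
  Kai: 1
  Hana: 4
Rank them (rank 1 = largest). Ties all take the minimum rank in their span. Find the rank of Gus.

5

Sorted (descending): 17, 14, 7, 6, 4, 4, 2, 1, 0
The 2 values of 4 occupy positions 5–6 → each gets rank 5.
Gus has value 4 → rank 5.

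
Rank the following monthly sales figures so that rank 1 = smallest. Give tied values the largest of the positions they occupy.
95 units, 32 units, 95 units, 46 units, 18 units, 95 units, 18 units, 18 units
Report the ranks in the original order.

Sorted (ascending): 18, 18, 18, 32, 46, 95, 95, 95
The 3 values of 18 occupy positions 1–3 → each gets rank 3.
The 3 values of 95 occupy positions 6–8 → each gets rank 8.

8, 4, 8, 5, 3, 8, 3, 3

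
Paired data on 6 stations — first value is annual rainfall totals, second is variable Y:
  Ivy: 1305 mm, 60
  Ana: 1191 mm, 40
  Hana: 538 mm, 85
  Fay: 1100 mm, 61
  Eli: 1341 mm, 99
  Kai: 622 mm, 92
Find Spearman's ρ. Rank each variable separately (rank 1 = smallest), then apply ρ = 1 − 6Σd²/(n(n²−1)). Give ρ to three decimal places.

Ranks of variable 1: 5, 4, 1, 3, 6, 2
Ranks of variable 2: 2, 1, 4, 3, 6, 5
d = r₁ − r₂: 3, 3, -3, 0, 0, -3
d²: 9, 9, 9, 0, 0, 9; Σd² = 36
ρ = 1 − 6·36/(6·35) = 1 − 216/210 = -0.029

-0.029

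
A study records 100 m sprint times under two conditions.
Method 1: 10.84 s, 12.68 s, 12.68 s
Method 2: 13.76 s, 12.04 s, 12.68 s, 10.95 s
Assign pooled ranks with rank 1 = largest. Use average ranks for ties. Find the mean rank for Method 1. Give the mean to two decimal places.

Sorted (descending): 13.76, 12.68, 12.68, 12.68, 12.04, 10.95, 10.84
The 3 values of 12.68 occupy positions 2–4 → average rank 3.
Method 1 values → pooled ranks: 10.84→7, 12.68→3, 12.68→3
Mean rank = (7 + 3 + 3) / 3 = 4.33

4.33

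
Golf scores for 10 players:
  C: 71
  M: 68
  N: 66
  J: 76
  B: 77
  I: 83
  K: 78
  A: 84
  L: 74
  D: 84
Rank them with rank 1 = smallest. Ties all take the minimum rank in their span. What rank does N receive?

Sorted (ascending): 66, 68, 71, 74, 76, 77, 78, 83, 84, 84
The 2 values of 84 occupy positions 9–10 → each gets rank 9.
N has value 66 → rank 1.

1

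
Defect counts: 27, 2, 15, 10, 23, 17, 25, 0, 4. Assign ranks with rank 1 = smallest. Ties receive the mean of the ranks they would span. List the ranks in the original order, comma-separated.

9, 2, 5, 4, 7, 6, 8, 1, 3

Sorted (ascending): 0, 2, 4, 10, 15, 17, 23, 25, 27
No ties — each value takes its position as its rank.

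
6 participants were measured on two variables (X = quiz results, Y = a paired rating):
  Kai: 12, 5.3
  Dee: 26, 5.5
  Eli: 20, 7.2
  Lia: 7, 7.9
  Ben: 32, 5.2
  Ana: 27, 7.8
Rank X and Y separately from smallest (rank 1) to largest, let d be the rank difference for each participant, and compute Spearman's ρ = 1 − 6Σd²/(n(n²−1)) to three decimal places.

-0.486

Ranks of variable 1: 2, 4, 3, 1, 6, 5
Ranks of variable 2: 2, 3, 4, 6, 1, 5
d = r₁ − r₂: 0, 1, -1, -5, 5, 0
d²: 0, 1, 1, 25, 25, 0; Σd² = 52
ρ = 1 − 6·52/(6·35) = 1 − 312/210 = -0.486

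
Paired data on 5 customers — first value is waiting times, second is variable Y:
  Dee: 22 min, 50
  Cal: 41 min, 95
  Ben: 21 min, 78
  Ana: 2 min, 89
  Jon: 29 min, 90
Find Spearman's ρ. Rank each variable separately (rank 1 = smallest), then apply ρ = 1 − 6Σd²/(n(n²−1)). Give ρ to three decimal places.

0.600

Ranks of variable 1: 3, 5, 2, 1, 4
Ranks of variable 2: 1, 5, 2, 3, 4
d = r₁ − r₂: 2, 0, 0, -2, 0
d²: 4, 0, 0, 4, 0; Σd² = 8
ρ = 1 − 6·8/(5·24) = 1 − 48/120 = 0.600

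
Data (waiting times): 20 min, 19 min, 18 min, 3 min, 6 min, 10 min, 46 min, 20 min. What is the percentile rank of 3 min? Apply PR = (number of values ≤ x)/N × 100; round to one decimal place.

N = 8.
Strictly below 3: 0. Equal to 3: 1.
PR = 1/8 × 100 = 12.5

12.5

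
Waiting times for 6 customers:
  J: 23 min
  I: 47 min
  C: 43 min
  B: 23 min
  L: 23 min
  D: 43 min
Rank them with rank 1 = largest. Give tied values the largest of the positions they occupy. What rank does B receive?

6

Sorted (descending): 47, 43, 43, 23, 23, 23
The 2 values of 43 occupy positions 2–3 → each gets rank 3.
The 3 values of 23 occupy positions 4–6 → each gets rank 6.
B has value 23 min → rank 6.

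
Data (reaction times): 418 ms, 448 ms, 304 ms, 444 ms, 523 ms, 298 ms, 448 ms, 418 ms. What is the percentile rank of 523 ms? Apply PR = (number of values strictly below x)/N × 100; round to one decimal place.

87.5

N = 8.
Strictly below 523: 7. Equal to 523: 1.
PR = 7/8 × 100 = 87.5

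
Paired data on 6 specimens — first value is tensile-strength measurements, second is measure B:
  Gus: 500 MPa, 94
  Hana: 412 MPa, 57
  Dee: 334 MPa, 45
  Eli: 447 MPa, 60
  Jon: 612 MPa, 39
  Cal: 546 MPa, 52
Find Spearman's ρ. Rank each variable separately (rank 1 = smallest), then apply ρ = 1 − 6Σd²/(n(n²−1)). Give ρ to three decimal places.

Ranks of variable 1: 4, 2, 1, 3, 6, 5
Ranks of variable 2: 6, 4, 2, 5, 1, 3
d = r₁ − r₂: -2, -2, -1, -2, 5, 2
d²: 4, 4, 1, 4, 25, 4; Σd² = 42
ρ = 1 − 6·42/(6·35) = 1 − 252/210 = -0.200

-0.200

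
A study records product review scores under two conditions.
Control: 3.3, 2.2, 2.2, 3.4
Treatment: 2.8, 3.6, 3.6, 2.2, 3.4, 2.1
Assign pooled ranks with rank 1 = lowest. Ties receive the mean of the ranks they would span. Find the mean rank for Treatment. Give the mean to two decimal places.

Sorted (ascending): 2.1, 2.2, 2.2, 2.2, 2.8, 3.3, 3.4, 3.4, 3.6, 3.6
The 3 values of 2.2 occupy positions 2–4 → average rank 3.
The 2 values of 3.4 occupy positions 7–8 → average rank (7+8)/2 = 7.5.
The 2 values of 3.6 occupy positions 9–10 → average rank (9+10)/2 = 9.5.
Treatment values → pooled ranks: 2.8→5, 3.6→9.5, 3.6→9.5, 2.2→3, 3.4→7.5, 2.1→1
Mean rank = (5 + 9.5 + 9.5 + 3 + 7.5 + 1) / 6 = 5.92

5.92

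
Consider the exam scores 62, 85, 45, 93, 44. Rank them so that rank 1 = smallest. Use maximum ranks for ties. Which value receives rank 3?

Sorted (ascending): 44, 45, 62, 85, 93
No ties — each value takes its position as its rank.
Rank 3 → value 62.

62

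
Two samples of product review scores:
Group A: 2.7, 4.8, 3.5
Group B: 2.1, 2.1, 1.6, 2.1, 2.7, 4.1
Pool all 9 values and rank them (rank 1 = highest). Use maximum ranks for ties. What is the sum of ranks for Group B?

Sorted (descending): 4.8, 4.1, 3.5, 2.7, 2.7, 2.1, 2.1, 2.1, 1.6
The 2 values of 2.7 occupy positions 4–5 → each gets rank 5.
The 3 values of 2.1 occupy positions 6–8 → each gets rank 8.
Group B values → pooled ranks: 2.1→8, 2.1→8, 1.6→9, 2.1→8, 2.7→5, 4.1→2
Rank sum = 8 + 8 + 9 + 8 + 5 + 2 = 40

40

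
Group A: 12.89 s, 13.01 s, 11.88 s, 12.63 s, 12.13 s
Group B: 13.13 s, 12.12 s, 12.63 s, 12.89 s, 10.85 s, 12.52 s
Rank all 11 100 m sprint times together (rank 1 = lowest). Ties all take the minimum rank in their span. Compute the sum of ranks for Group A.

Sorted (ascending): 10.85, 11.88, 12.12, 12.13, 12.52, 12.63, 12.63, 12.89, 12.89, 13.01, 13.13
The 2 values of 12.63 occupy positions 6–7 → each gets rank 6.
The 2 values of 12.89 occupy positions 8–9 → each gets rank 8.
Group A values → pooled ranks: 12.89→8, 13.01→10, 11.88→2, 12.63→6, 12.13→4
Rank sum = 8 + 10 + 2 + 6 + 4 = 30

30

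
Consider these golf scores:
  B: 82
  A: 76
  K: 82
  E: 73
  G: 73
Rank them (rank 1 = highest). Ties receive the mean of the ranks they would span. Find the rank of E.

Sorted (descending): 82, 82, 76, 73, 73
The 2 values of 82 occupy positions 1–2 → average rank (1+2)/2 = 1.5.
The 2 values of 73 occupy positions 4–5 → average rank (4+5)/2 = 4.5.
E has value 73 → rank 4.5.

4.5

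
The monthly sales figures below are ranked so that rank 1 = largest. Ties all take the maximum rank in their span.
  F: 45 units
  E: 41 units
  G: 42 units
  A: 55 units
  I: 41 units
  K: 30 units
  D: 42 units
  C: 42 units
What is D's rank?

5

Sorted (descending): 55, 45, 42, 42, 42, 41, 41, 30
The 3 values of 42 occupy positions 3–5 → each gets rank 5.
The 2 values of 41 occupy positions 6–7 → each gets rank 7.
D has value 42 units → rank 5.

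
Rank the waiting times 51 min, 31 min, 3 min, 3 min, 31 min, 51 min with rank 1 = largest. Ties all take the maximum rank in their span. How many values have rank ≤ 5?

Sorted (descending): 51, 51, 31, 31, 3, 3
The 2 values of 51 occupy positions 1–2 → each gets rank 2.
The 2 values of 31 occupy positions 3–4 → each gets rank 4.
The 2 values of 3 occupy positions 5–6 → each gets rank 6.
Ranks ≤ 5: {2, 2, 4, 4} → 4 values.

4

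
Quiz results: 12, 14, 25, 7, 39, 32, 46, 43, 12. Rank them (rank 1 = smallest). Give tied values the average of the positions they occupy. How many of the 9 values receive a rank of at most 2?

Sorted (ascending): 7, 12, 12, 14, 25, 32, 39, 43, 46
The 2 values of 12 occupy positions 2–3 → average rank (2+3)/2 = 2.5.
Ranks ≤ 2: {1} → 1 value.

1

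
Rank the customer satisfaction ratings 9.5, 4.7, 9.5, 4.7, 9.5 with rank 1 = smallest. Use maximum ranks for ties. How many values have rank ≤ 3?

2

Sorted (ascending): 4.7, 4.7, 9.5, 9.5, 9.5
The 2 values of 4.7 occupy positions 1–2 → each gets rank 2.
The 3 values of 9.5 occupy positions 3–5 → each gets rank 5.
Ranks ≤ 3: {2, 2} → 2 values.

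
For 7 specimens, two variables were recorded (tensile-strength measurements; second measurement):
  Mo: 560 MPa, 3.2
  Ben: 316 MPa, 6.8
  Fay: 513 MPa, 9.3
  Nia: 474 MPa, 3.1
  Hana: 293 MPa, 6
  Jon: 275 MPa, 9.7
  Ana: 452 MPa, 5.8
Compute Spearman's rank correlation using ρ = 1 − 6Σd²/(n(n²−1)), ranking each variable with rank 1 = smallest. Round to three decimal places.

-0.536

Ranks of variable 1: 7, 3, 6, 5, 2, 1, 4
Ranks of variable 2: 2, 5, 6, 1, 4, 7, 3
d = r₁ − r₂: 5, -2, 0, 4, -2, -6, 1
d²: 25, 4, 0, 16, 4, 36, 1; Σd² = 86
ρ = 1 − 6·86/(7·48) = 1 − 516/336 = -0.536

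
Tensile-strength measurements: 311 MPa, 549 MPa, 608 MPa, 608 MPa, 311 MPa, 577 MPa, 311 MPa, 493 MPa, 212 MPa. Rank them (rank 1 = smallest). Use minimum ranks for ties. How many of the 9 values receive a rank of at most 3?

Sorted (ascending): 212, 311, 311, 311, 493, 549, 577, 608, 608
The 3 values of 311 occupy positions 2–4 → each gets rank 2.
The 2 values of 608 occupy positions 8–9 → each gets rank 8.
Ranks ≤ 3: {1, 2, 2, 2} → 4 values.

4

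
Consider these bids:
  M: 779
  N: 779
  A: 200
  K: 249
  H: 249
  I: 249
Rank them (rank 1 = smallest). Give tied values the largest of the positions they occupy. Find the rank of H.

4

Sorted (ascending): 200, 249, 249, 249, 779, 779
The 3 values of 249 occupy positions 2–4 → each gets rank 4.
The 2 values of 779 occupy positions 5–6 → each gets rank 6.
H has value 249 → rank 4.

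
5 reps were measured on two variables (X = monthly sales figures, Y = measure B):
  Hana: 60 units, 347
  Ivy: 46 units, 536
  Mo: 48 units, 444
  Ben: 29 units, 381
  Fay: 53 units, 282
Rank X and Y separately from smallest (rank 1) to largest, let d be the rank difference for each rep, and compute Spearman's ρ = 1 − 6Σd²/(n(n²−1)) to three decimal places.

Ranks of variable 1: 5, 2, 3, 1, 4
Ranks of variable 2: 2, 5, 4, 3, 1
d = r₁ − r₂: 3, -3, -1, -2, 3
d²: 9, 9, 1, 4, 9; Σd² = 32
ρ = 1 − 6·32/(5·24) = 1 − 192/120 = -0.600

-0.600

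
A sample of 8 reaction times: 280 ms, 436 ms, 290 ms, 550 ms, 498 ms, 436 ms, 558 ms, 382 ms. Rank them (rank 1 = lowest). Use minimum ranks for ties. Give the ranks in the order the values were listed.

Sorted (ascending): 280, 290, 382, 436, 436, 498, 550, 558
The 2 values of 436 occupy positions 4–5 → each gets rank 4.

1, 4, 2, 7, 6, 4, 8, 3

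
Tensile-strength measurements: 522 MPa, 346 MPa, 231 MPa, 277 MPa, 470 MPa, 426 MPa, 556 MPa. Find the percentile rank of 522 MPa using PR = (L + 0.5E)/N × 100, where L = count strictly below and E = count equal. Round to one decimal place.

78.6

N = 7.
Strictly below 522: 5. Equal to 522: 1.
PR = (5 + 0.5·1)/7 × 100 = 78.6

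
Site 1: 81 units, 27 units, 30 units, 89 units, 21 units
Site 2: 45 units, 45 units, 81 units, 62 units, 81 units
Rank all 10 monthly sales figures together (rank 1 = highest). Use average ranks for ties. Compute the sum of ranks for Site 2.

24

Sorted (descending): 89, 81, 81, 81, 62, 45, 45, 30, 27, 21
The 3 values of 81 occupy positions 2–4 → average rank 3.
The 2 values of 45 occupy positions 6–7 → average rank (6+7)/2 = 6.5.
Site 2 values → pooled ranks: 45→6.5, 45→6.5, 81→3, 62→5, 81→3
Rank sum = 6.5 + 6.5 + 3 + 5 + 3 = 24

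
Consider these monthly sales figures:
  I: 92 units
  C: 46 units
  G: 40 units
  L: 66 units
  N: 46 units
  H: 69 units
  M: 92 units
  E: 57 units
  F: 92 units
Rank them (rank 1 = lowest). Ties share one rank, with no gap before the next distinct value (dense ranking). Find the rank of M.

Sorted (ascending): 40, 46, 46, 57, 66, 69, 92, 92, 92
The 2 values of 46 share dense rank 2.
The 3 values of 92 share dense rank 6.
Remaining distinct values take the next consecutive integers.
M has value 92 units → rank 6.

6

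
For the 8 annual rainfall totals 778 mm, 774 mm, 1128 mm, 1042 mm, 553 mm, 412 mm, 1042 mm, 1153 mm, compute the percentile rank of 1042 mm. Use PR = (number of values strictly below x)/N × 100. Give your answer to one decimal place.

N = 8.
Strictly below 1042: 4. Equal to 1042: 2.
PR = 4/8 × 100 = 50.0

50.0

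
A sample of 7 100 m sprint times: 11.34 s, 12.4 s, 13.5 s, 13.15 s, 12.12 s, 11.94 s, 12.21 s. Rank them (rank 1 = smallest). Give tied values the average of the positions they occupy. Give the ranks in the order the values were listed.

Sorted (ascending): 11.34, 11.94, 12.12, 12.21, 12.4, 13.15, 13.5
No ties — each value takes its position as its rank.

1, 5, 7, 6, 3, 2, 4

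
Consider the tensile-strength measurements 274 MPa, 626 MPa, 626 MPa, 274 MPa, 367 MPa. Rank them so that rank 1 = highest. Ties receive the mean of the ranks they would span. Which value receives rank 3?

Sorted (descending): 626, 626, 367, 274, 274
The 2 values of 626 occupy positions 1–2 → average rank (1+2)/2 = 1.5.
The 2 values of 274 occupy positions 4–5 → average rank (4+5)/2 = 4.5.
Rank 3 → value 367.

367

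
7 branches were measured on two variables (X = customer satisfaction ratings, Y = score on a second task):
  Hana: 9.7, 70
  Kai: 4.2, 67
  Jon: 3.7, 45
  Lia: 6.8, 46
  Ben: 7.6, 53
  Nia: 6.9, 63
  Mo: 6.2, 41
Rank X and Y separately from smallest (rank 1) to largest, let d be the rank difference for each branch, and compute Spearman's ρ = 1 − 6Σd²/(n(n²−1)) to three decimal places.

0.536

Ranks of variable 1: 7, 2, 1, 4, 6, 5, 3
Ranks of variable 2: 7, 6, 2, 3, 4, 5, 1
d = r₁ − r₂: 0, -4, -1, 1, 2, 0, 2
d²: 0, 16, 1, 1, 4, 0, 4; Σd² = 26
ρ = 1 − 6·26/(7·48) = 1 − 156/336 = 0.536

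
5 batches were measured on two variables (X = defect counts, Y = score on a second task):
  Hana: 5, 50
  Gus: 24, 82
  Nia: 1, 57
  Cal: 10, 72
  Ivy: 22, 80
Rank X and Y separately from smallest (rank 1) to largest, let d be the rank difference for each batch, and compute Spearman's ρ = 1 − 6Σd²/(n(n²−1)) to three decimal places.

Ranks of variable 1: 2, 5, 1, 3, 4
Ranks of variable 2: 1, 5, 2, 3, 4
d = r₁ − r₂: 1, 0, -1, 0, 0
d²: 1, 0, 1, 0, 0; Σd² = 2
ρ = 1 − 6·2/(5·24) = 1 − 12/120 = 0.900

0.900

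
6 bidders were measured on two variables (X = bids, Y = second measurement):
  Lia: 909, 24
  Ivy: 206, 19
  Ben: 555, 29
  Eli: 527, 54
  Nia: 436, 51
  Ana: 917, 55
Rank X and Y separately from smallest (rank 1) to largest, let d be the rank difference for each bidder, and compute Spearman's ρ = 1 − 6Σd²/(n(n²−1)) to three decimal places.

0.486

Ranks of variable 1: 5, 1, 4, 3, 2, 6
Ranks of variable 2: 2, 1, 3, 5, 4, 6
d = r₁ − r₂: 3, 0, 1, -2, -2, 0
d²: 9, 0, 1, 4, 4, 0; Σd² = 18
ρ = 1 − 6·18/(6·35) = 1 − 108/210 = 0.486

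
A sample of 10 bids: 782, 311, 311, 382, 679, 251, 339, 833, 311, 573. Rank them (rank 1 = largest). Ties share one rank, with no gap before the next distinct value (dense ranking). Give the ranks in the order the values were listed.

2, 7, 7, 5, 3, 8, 6, 1, 7, 4

Sorted (descending): 833, 782, 679, 573, 382, 339, 311, 311, 311, 251
The 3 values of 311 share dense rank 7.
Remaining distinct values take the next consecutive integers.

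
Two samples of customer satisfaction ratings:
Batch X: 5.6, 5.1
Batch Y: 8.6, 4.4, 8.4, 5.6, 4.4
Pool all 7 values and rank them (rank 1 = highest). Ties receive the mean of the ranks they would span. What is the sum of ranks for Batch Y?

19.5

Sorted (descending): 8.6, 8.4, 5.6, 5.6, 5.1, 4.4, 4.4
The 2 values of 5.6 occupy positions 3–4 → average rank (3+4)/2 = 3.5.
The 2 values of 4.4 occupy positions 6–7 → average rank (6+7)/2 = 6.5.
Batch Y values → pooled ranks: 8.6→1, 4.4→6.5, 8.4→2, 5.6→3.5, 4.4→6.5
Rank sum = 1 + 6.5 + 2 + 3.5 + 6.5 = 19.5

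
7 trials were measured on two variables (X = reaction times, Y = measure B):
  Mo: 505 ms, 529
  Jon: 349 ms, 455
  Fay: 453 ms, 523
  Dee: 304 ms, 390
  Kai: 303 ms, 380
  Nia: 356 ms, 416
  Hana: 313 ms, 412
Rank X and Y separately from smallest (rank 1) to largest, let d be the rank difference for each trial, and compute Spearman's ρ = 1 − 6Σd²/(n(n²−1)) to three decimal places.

0.964

Ranks of variable 1: 7, 4, 6, 2, 1, 5, 3
Ranks of variable 2: 7, 5, 6, 2, 1, 4, 3
d = r₁ − r₂: 0, -1, 0, 0, 0, 1, 0
d²: 0, 1, 0, 0, 0, 1, 0; Σd² = 2
ρ = 1 − 6·2/(7·48) = 1 − 12/336 = 0.964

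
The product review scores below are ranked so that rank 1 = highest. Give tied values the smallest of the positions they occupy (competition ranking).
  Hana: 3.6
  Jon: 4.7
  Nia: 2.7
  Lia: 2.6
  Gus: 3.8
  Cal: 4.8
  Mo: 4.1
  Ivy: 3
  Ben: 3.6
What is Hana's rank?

5

Sorted (descending): 4.8, 4.7, 4.1, 3.8, 3.6, 3.6, 3, 2.7, 2.6
The 2 values of 3.6 occupy positions 5–6 → each gets rank 5.
Hana has value 3.6 → rank 5.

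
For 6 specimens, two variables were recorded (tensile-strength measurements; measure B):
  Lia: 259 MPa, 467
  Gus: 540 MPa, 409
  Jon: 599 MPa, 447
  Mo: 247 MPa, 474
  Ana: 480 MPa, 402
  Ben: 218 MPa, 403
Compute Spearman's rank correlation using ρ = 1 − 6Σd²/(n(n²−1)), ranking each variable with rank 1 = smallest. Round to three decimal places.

-0.086

Ranks of variable 1: 3, 5, 6, 2, 4, 1
Ranks of variable 2: 5, 3, 4, 6, 1, 2
d = r₁ − r₂: -2, 2, 2, -4, 3, -1
d²: 4, 4, 4, 16, 9, 1; Σd² = 38
ρ = 1 − 6·38/(6·35) = 1 − 228/210 = -0.086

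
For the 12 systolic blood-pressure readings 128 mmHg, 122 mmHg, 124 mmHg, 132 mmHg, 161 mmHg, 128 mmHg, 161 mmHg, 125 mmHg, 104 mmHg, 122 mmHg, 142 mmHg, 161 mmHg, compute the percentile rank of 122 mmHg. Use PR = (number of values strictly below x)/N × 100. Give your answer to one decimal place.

8.3

N = 12.
Strictly below 122: 1. Equal to 122: 2.
PR = 1/12 × 100 = 8.3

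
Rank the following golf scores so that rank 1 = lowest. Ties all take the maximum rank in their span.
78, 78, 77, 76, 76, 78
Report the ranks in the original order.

6, 6, 3, 2, 2, 6

Sorted (ascending): 76, 76, 77, 78, 78, 78
The 2 values of 76 occupy positions 1–2 → each gets rank 2.
The 3 values of 78 occupy positions 4–6 → each gets rank 6.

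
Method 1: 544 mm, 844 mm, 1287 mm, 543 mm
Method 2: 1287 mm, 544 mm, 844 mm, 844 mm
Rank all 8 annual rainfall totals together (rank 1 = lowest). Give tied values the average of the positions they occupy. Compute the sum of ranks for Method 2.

Sorted (ascending): 543, 544, 544, 844, 844, 844, 1287, 1287
The 2 values of 544 occupy positions 2–3 → average rank (2+3)/2 = 2.5.
The 3 values of 844 occupy positions 4–6 → average rank 5.
The 2 values of 1287 occupy positions 7–8 → average rank (7+8)/2 = 7.5.
Method 2 values → pooled ranks: 1287→7.5, 544→2.5, 844→5, 844→5
Rank sum = 7.5 + 2.5 + 5 + 5 = 20

20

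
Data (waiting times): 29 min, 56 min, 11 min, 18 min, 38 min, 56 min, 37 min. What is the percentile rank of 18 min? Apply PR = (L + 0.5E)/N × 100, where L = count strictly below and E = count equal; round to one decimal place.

N = 7.
Strictly below 18: 1. Equal to 18: 1.
PR = (1 + 0.5·1)/7 × 100 = 21.4

21.4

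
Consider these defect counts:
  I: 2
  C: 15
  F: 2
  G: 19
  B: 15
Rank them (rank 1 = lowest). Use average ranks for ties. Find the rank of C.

3.5

Sorted (ascending): 2, 2, 15, 15, 19
The 2 values of 2 occupy positions 1–2 → average rank (1+2)/2 = 1.5.
The 2 values of 15 occupy positions 3–4 → average rank (3+4)/2 = 3.5.
C has value 15 → rank 3.5.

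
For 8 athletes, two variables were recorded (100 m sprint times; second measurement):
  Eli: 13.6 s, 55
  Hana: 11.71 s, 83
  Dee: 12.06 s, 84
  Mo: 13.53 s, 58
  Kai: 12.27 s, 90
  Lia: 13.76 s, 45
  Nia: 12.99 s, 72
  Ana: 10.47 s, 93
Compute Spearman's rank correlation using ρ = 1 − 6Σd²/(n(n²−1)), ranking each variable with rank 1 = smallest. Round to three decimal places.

Ranks of variable 1: 7, 2, 3, 6, 4, 8, 5, 1
Ranks of variable 2: 2, 5, 6, 3, 7, 1, 4, 8
d = r₁ − r₂: 5, -3, -3, 3, -3, 7, 1, -7
d²: 25, 9, 9, 9, 9, 49, 1, 49; Σd² = 160
ρ = 1 − 6·160/(8·63) = 1 − 960/504 = -0.905

-0.905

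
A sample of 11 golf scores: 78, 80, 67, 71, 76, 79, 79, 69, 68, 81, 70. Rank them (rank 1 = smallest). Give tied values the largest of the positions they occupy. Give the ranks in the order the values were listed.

Sorted (ascending): 67, 68, 69, 70, 71, 76, 78, 79, 79, 80, 81
The 2 values of 79 occupy positions 8–9 → each gets rank 9.

7, 10, 1, 5, 6, 9, 9, 3, 2, 11, 4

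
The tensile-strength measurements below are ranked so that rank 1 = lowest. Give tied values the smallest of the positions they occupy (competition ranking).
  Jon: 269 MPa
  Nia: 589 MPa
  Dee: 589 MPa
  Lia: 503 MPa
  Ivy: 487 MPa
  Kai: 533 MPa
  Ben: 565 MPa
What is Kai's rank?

4

Sorted (ascending): 269, 487, 503, 533, 565, 589, 589
The 2 values of 589 occupy positions 6–7 → each gets rank 6.
Kai has value 533 MPa → rank 4.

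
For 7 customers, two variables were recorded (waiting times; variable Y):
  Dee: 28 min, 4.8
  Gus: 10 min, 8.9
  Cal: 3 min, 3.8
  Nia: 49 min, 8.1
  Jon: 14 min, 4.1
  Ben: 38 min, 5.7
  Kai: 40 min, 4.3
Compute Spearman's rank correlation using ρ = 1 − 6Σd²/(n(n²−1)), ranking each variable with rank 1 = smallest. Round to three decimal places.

Ranks of variable 1: 4, 2, 1, 7, 3, 5, 6
Ranks of variable 2: 4, 7, 1, 6, 2, 5, 3
d = r₁ − r₂: 0, -5, 0, 1, 1, 0, 3
d²: 0, 25, 0, 1, 1, 0, 9; Σd² = 36
ρ = 1 − 6·36/(7·48) = 1 − 216/336 = 0.357

0.357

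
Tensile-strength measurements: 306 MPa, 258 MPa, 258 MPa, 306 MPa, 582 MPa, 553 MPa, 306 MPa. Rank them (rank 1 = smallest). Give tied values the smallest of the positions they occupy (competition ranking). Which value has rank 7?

Sorted (ascending): 258, 258, 306, 306, 306, 553, 582
The 2 values of 258 occupy positions 1–2 → each gets rank 1.
The 3 values of 306 occupy positions 3–5 → each gets rank 3.
Rank 7 → value 582.

582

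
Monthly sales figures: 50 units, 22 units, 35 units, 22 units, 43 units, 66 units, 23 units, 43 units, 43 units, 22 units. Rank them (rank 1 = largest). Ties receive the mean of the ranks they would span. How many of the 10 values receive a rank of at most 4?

5

Sorted (descending): 66, 50, 43, 43, 43, 35, 23, 22, 22, 22
The 3 values of 43 occupy positions 3–5 → average rank 4.
The 3 values of 22 occupy positions 8–10 → average rank 9.
Ranks ≤ 4: {1, 2, 4, 4, 4} → 5 values.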